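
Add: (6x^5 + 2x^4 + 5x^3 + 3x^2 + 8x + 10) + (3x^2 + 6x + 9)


Align terms by degree and add:
  6x^5 + 2x^4 + 5x^3 + 3x^2 + 8x + 10
+ 3x^2 + 6x + 9
= 6x^5 + 2x^4 + 5x^3 + 6x^2 + 14x + 19


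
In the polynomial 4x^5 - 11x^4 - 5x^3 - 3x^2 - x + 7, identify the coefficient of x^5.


Read off the coefficient of x^5: 4


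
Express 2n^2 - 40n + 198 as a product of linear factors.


Roots satisfy r1 + r2 = -b/a = 20 and r1*r2 = c/a = 99.
So r1 = 9, r2 = 11.
2n^2 - 40n + 198 = 2(n - r1)(n - r2) = 2(n - 9)(n - 11)


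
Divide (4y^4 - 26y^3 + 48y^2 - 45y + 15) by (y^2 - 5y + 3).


(4y^4 - 26y^3 + 48y^2 - 45y + 15) / (y^2 - 5y + 3)
Step 1: 4y^2 * (y^2 - 5y + 3) = 4y^4 - 20y^3 + 12y^2; subtract.
Step 2: -6y * (y^2 - 5y + 3) = -6y^3 + 30y^2 - 18y; subtract.
Step 3: 6 * (y^2 - 5y + 3) = 6y^2 - 30y + 18; subtract.
Quotient: 4y^2 - 6y + 6, Remainder: 3y - 3


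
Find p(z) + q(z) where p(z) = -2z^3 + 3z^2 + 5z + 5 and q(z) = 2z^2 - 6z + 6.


Align terms by degree and add:
  -2z^3 + 3z^2 + 5z + 5
+ 2z^2 - 6z + 6
= -2z^3 + 5z^2 - z + 11


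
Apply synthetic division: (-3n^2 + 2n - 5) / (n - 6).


Synthetic division with c = 6. Coefficients: -3, 2, -5
Bring down -3.
  -3 * 6 = -18; -18 + 2 = -16
  -16 * 6 = -96; -96 - 5 = -101
Quotient: -3n - 16, Remainder: -101


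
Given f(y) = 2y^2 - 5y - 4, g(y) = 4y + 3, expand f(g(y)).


Substitute g(y) into f:
f(g(y)) = 2*(4y + 3)^2 + (-5)*(4y + 3) + (-4)
(4y + 3)^2 = 16y^2 + 24y + 9
Expand and combine: 32y^2 + 28y - 1


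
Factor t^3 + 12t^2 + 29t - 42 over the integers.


Try integer roots (divisors of -42). t=1: p(1)=0.
Divide out (t - 1): quotient is t^2 + 13t + 42.
Factor the quadratic: (t + 7)(t + 6)
Result: (t - 1)(t + 7)(t + 6)


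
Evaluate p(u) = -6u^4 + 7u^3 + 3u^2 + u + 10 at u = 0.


Using direct substitution:
  -6 * (0)^4 = 0
  7 * (0)^3 = 0
  3 * (0)^2 = 0
  1 * (0)^1 = 0
  constant: 10
Sum = 0 + 0 + 0 + 0 + 10 = 10


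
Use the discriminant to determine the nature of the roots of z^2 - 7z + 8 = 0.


D = b^2 - 4ac = (-7)^2 - 4(1)(8) = 49 - 32 = 17
Since D > 0: two distinct irrational roots


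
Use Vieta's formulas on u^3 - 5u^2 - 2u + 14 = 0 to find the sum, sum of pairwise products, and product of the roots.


Monic cubic u^3+bu^2+cu+d=0: sum=-b, pairwise sum=c, product=-d.
b=-5, c=-2, d=14
r1+r2+r3 = 5
r1r2+r1r3+r2r3 = -2
r1r2r3 = -14


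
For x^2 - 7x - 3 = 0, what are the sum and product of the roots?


For ax^2+bx+c=0: sum = -b/a, product = c/a.
a=1, b=-7, c=-3
Sum = -(-7)/1 = 7
Product = (-3)/1 = -3


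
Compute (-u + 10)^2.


Expand (-u + 10)^2 by repeated multiplication:
= u^2 - 20u + 100


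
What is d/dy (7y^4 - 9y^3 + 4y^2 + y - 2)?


Apply the power rule term by term:
  d/dy(7y^4) = 28y^3
  d/dy(-9y^3) = -27y^2
  d/dy(4y^2) = 8y
  d/dy(y) = 1
  d/dy(-2) = 0
p'(y) = 28y^3 - 27y^2 + 8y + 1


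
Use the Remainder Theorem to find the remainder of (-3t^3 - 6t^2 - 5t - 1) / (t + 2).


By the Remainder Theorem, the remainder equals p(-2):
  -3*(-2)^3 = 24
  -6*(-2)^2 = -24
  -5*(-2)^1 = 10
  constant: -1
Sum: 24 - 24 + 10 - 1 = 9


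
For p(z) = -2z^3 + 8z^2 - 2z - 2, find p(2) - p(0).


p(2) = 10
p(0) = -2
p(2) - p(0) = 10 + 2 = 12


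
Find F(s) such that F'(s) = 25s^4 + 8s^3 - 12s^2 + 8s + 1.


Reverse power rule on each term:
  ∫ 25s^4 ds = 5s^5
  ∫ 8s^3 ds = 2s^4
  ∫ -12s^2 ds = -4s^3
  ∫ 8s ds = 4s^2
  ∫ 1 ds = s
F(s) = 5s^5 + 2s^4 - 4s^3 + 4s^2 + s + C


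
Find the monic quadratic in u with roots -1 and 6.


p(u) = (u + 1)(u - 6)
Expand: u^2 - 5u - 6


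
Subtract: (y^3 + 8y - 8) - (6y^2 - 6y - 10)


Distribute the minus sign:
  (y^3 + 8y - 8)
- (6y^2 - 6y - 10)
Negate second polynomial: -6y^2 + 6y + 10
Add: y^3 - 6y^2 + 14y + 2


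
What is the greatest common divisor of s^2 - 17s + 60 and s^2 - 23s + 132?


Factor each:
  s^2 - 17s + 60 = (s - 12)(s - 5)
  s^2 - 23s + 132 = (s - 12)(s - 11)
Common monic factor: s - 12


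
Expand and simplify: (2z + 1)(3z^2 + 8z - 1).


Distribute each term of the first polynomial:
  (2z)(3z^2 + 8z - 1) = 6z^3 + 16z^2 - 2z
  (1)(3z^2 + 8z - 1) = 3z^2 + 8z - 1
Sum: 6z^3 + 19z^2 + 6z - 1


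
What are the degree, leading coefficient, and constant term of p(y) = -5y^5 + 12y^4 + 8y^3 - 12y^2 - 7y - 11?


Highest power of y is 5, with coefficient -5. Constant term is -11.
Degree = 5, leading coefficient = -5, constant term = -11


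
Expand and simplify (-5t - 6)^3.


Expand (-5t - 6)^3 by repeated multiplication:
  (-5t - 6)^2 = 25t^2 + 60t + 36
= -125t^3 - 450t^2 - 540t - 216


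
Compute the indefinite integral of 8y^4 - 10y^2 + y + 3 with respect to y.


Reverse power rule on each term:
  ∫ 8y^4 dy = (8/5)y^5
  ∫ -10y^2 dy = -(10/3)y^3
  ∫ y dy = (1/2)y^2
  ∫ 3 dy = 3y
F(y) = (8/5)y^5 - (10/3)y^3 + (1/2)y^2 + 3y + C


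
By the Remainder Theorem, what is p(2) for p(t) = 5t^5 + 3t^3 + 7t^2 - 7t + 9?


By the Remainder Theorem, the remainder equals p(2):
  5*(2)^5 = 160
  0*(2)^4 = 0
  3*(2)^3 = 24
  7*(2)^2 = 28
  -7*(2)^1 = -14
  constant: 9
Sum: 160 + 0 + 24 + 28 - 14 + 9 = 207


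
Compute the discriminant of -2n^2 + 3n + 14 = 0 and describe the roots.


D = b^2 - 4ac = (3)^2 - 4(-2)(14) = 9 + 112 = 121
Since D > 0: two distinct rational roots


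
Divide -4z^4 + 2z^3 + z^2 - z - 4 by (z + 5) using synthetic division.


Synthetic division with c = -5. Coefficients: -4, 2, 1, -1, -4
Bring down -4.
  -4 * -5 = 20; 20 + 2 = 22
  22 * -5 = -110; -110 + 1 = -109
  -109 * -5 = 545; 545 - 1 = 544
  544 * -5 = -2720; -2720 - 4 = -2724
Quotient: -4z^3 + 22z^2 - 109z + 544, Remainder: -2724


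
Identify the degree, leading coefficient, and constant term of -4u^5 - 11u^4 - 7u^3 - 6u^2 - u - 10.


Highest power of u is 5, with coefficient -4. Constant term is -10.
Degree = 5, leading coefficient = -4, constant term = -10


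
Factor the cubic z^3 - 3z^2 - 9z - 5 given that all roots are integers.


Try integer roots (divisors of -5). z=-1: p(-1)=0.
Divide out (z + 1): quotient is z^2 - 4z - 5.
Factor the quadratic: (z + 1)(z - 5)
Result: (z + 1)(z + 1)(z - 5)


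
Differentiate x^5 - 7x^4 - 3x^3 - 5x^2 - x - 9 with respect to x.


Apply the power rule term by term:
  d/dx(x^5) = 5x^4
  d/dx(-7x^4) = -28x^3
  d/dx(-3x^3) = -9x^2
  d/dx(-5x^2) = -10x
  d/dx(-x) = -1
  d/dx(-9) = 0
p'(x) = 5x^4 - 28x^3 - 9x^2 - 10x - 1


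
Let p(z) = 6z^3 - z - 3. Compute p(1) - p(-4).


p(1) = 2
p(-4) = -383
p(1) - p(-4) = 2 + 383 = 385


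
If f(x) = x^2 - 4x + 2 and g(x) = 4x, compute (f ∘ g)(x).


Substitute g(x) into f:
f(g(x)) = 1*(4x)^2 + (-4)*(4x) + 2
(4x)^2 = 16x^2
Expand and combine: 16x^2 - 16x + 2


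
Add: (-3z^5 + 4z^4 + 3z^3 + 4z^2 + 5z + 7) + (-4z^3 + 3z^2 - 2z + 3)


Align terms by degree and add:
  -3z^5 + 4z^4 + 3z^3 + 4z^2 + 5z + 7
  -4z^3 + 3z^2 - 2z + 3
= -3z^5 + 4z^4 - z^3 + 7z^2 + 3z + 10


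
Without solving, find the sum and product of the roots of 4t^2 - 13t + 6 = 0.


For at^2+bt+c=0: sum = -b/a, product = c/a.
a=4, b=-13, c=6
Sum = -(-13)/4 = 13/4
Product = (6)/4 = 3/2


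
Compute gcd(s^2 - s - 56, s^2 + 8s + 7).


Factor each:
  s^2 - s - 56 = (s + 7)(s - 8)
  s^2 + 8s + 7 = (s + 7)(s + 1)
Common monic factor: s + 7


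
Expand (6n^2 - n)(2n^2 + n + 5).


Distribute each term of the first polynomial:
  (6n^2)(2n^2 + n + 5) = 12n^4 + 6n^3 + 30n^2
  (-n)(2n^2 + n + 5) = -2n^3 - n^2 - 5n
Sum: 12n^4 + 4n^3 + 29n^2 - 5n


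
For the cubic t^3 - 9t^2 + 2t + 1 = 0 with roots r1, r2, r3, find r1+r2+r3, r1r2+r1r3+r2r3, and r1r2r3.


Monic cubic t^3+bt^2+ct+d=0: sum=-b, pairwise sum=c, product=-d.
b=-9, c=2, d=1
r1+r2+r3 = 9
r1r2+r1r3+r2r3 = 2
r1r2r3 = -1


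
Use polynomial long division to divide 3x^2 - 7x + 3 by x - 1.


(3x^2 - 7x + 3) / (x - 1)
Step 1: 3x * (x - 1) = 3x^2 - 3x; subtract.
Step 2: -4 * (x - 1) = -4x + 4; subtract.
Quotient: 3x - 4, Remainder: -1


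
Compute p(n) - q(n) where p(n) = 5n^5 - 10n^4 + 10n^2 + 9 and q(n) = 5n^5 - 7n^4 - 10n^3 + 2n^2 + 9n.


Distribute the minus sign:
  (5n^5 - 10n^4 + 10n^2 + 9)
- (5n^5 - 7n^4 - 10n^3 + 2n^2 + 9n)
Negate second polynomial: -5n^5 + 7n^4 + 10n^3 - 2n^2 - 9n
Add: -3n^4 + 10n^3 + 8n^2 - 9n + 9


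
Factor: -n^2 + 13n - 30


Roots satisfy r1 + r2 = -b/a = 13 and r1*r2 = c/a = 30.
So r1 = 10, r2 = 3.
-n^2 + 13n - 30 = -(n - r1)(n - r2) = -(n - 10)(n - 3)


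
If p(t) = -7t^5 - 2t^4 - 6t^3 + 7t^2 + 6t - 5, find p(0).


Using direct substitution:
  -7 * (0)^5 = 0
  -2 * (0)^4 = 0
  -6 * (0)^3 = 0
  7 * (0)^2 = 0
  6 * (0)^1 = 0
  constant: -5
Sum = 0 + 0 + 0 + 0 + 0 - 5 = -5


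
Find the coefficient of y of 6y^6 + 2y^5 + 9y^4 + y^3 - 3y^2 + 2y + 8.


Read off the coefficient of y: 2


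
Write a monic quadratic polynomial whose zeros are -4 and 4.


p(t) = (t + 4)(t - 4)
Expand: t^2 - 16


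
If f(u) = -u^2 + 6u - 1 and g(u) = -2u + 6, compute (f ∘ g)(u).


Substitute g(u) into f:
f(g(u)) = -1*(-2u + 6)^2 + 6*(-2u + 6) + (-1)
(-2u + 6)^2 = 4u^2 - 24u + 36
Expand and combine: -4u^2 + 12u - 1


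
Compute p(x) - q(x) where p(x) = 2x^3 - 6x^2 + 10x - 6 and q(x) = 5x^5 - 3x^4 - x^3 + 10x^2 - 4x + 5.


Distribute the minus sign:
  (2x^3 - 6x^2 + 10x - 6)
- (5x^5 - 3x^4 - x^3 + 10x^2 - 4x + 5)
Negate second polynomial: -5x^5 + 3x^4 + x^3 - 10x^2 + 4x - 5
Add: -5x^5 + 3x^4 + 3x^3 - 16x^2 + 14x - 11


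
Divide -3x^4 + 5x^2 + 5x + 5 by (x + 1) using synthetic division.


Synthetic division with c = -1. Coefficients: -3, 0, 5, 5, 5
Bring down -3.
  -3 * -1 = 3; 3 + 0 = 3
  3 * -1 = -3; -3 + 5 = 2
  2 * -1 = -2; -2 + 5 = 3
  3 * -1 = -3; -3 + 5 = 2
Quotient: -3x^3 + 3x^2 + 2x + 3, Remainder: 2


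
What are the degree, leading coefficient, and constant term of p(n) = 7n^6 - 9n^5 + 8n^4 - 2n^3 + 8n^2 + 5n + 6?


Highest power of n is 6, with coefficient 7. Constant term is 6.
Degree = 6, leading coefficient = 7, constant term = 6


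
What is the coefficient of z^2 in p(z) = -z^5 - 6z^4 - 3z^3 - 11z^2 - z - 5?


Read off the coefficient of z^2: -11


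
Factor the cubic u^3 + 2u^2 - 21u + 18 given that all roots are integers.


Try integer roots (divisors of 18). u=3: p(3)=0.
Divide out (u - 3): quotient is u^2 + 5u - 6.
Factor the quadratic: (u + 6)(u - 1)
Result: (u - 3)(u + 6)(u - 1)


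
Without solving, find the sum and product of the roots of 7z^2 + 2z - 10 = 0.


For az^2+bz+c=0: sum = -b/a, product = c/a.
a=7, b=2, c=-10
Sum = -(2)/7 = -2/7
Product = (-10)/7 = -10/7


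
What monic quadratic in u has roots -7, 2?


p(u) = (u + 7)(u - 2)
Expand: u^2 + 5u - 14


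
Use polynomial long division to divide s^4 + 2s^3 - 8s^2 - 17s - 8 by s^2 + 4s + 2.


(s^4 + 2s^3 - 8s^2 - 17s - 8) / (s^2 + 4s + 2)
Step 1: s^2 * (s^2 + 4s + 2) = s^4 + 4s^3 + 2s^2; subtract.
Step 2: -2s * (s^2 + 4s + 2) = -2s^3 - 8s^2 - 4s; subtract.
Step 3: -2 * (s^2 + 4s + 2) = -2s^2 - 8s - 4; subtract.
Quotient: s^2 - 2s - 2, Remainder: -5s - 4


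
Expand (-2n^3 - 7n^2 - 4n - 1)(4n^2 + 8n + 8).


Distribute each term of the first polynomial:
  (-2n^3)(4n^2 + 8n + 8) = -8n^5 - 16n^4 - 16n^3
  (-7n^2)(4n^2 + 8n + 8) = -28n^4 - 56n^3 - 56n^2
  (-4n)(4n^2 + 8n + 8) = -16n^3 - 32n^2 - 32n
  (-1)(4n^2 + 8n + 8) = -4n^2 - 8n - 8
Sum: -8n^5 - 44n^4 - 88n^3 - 92n^2 - 40n - 8


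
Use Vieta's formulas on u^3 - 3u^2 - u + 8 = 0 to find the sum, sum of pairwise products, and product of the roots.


Monic cubic u^3+bu^2+cu+d=0: sum=-b, pairwise sum=c, product=-d.
b=-3, c=-1, d=8
r1+r2+r3 = 3
r1r2+r1r3+r2r3 = -1
r1r2r3 = -8


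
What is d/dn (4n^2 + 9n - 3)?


Apply the power rule term by term:
  d/dn(4n^2) = 8n
  d/dn(9n) = 9
  d/dn(-3) = 0
p'(n) = 8n + 9


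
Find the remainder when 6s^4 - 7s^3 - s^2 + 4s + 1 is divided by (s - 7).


By the Remainder Theorem, the remainder equals p(7):
  6*(7)^4 = 14406
  -7*(7)^3 = -2401
  -1*(7)^2 = -49
  4*(7)^1 = 28
  constant: 1
Sum: 14406 - 2401 - 49 + 28 + 1 = 11985


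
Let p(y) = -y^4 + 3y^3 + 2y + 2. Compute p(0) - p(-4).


p(0) = 2
p(-4) = -454
p(0) - p(-4) = 2 + 454 = 456


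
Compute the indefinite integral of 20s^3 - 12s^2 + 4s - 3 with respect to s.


Reverse power rule on each term:
  ∫ 20s^3 ds = 5s^4
  ∫ -12s^2 ds = -4s^3
  ∫ 4s ds = 2s^2
  ∫ -3 ds = -3s
F(s) = 5s^4 - 4s^3 + 2s^2 - 3s + C


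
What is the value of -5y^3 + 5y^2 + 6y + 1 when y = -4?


Using direct substitution:
  -5 * (-4)^3 = 320
  5 * (-4)^2 = 80
  6 * (-4)^1 = -24
  constant: 1
Sum = 320 + 80 - 24 + 1 = 377


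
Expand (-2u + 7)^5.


Expand (-2u + 7)^5 by repeated multiplication:
  (-2u + 7)^2 = 4u^2 - 28u + 49
  (-2u + 7)^3 = -8u^3 + 84u^2 - 294u + 343
  (-2u + 7)^4 = 16u^4 - 224u^3 + 1176u^2 - 2744u + 2401
= -32u^5 + 560u^4 - 3920u^3 + 13720u^2 - 24010u + 16807


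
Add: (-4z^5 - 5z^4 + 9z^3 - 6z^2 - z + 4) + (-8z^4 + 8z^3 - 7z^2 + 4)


Align terms by degree and add:
  -4z^5 - 5z^4 + 9z^3 - 6z^2 - z + 4
  -8z^4 + 8z^3 - 7z^2 + 4
= -4z^5 - 13z^4 + 17z^3 - 13z^2 - z + 8


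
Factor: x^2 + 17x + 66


Roots satisfy r1 + r2 = -b/a = -17 and r1*r2 = c/a = 66.
So r1 = -6, r2 = -11.
x^2 + 17x + 66 = (x - r1)(x - r2) = (x + 6)(x + 11)


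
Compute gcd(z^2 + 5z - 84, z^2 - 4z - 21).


Factor each:
  z^2 + 5z - 84 = (z - 7)(z + 12)
  z^2 - 4z - 21 = (z - 7)(z + 3)
Common monic factor: z - 7


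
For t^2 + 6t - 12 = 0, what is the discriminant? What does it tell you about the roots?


D = b^2 - 4ac = (6)^2 - 4(1)(-12) = 36 + 48 = 84
Since D > 0: two distinct irrational roots


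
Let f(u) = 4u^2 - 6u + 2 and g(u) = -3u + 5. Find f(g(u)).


Substitute g(u) into f:
f(g(u)) = 4*(-3u + 5)^2 + (-6)*(-3u + 5) + 2
(-3u + 5)^2 = 9u^2 - 30u + 25
Expand and combine: 36u^2 - 102u + 72


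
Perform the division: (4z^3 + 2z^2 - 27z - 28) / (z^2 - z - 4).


(4z^3 + 2z^2 - 27z - 28) / (z^2 - z - 4)
Step 1: 4z * (z^2 - z - 4) = 4z^3 - 4z^2 - 16z; subtract.
Step 2: 6 * (z^2 - z - 4) = 6z^2 - 6z - 24; subtract.
Quotient: 4z + 6, Remainder: -5z - 4


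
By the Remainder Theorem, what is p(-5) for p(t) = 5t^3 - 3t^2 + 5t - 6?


By the Remainder Theorem, the remainder equals p(-5):
  5*(-5)^3 = -625
  -3*(-5)^2 = -75
  5*(-5)^1 = -25
  constant: -6
Sum: -625 - 75 - 25 - 6 = -731


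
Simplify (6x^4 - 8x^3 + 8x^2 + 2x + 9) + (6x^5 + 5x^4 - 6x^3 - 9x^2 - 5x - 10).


Align terms by degree and add:
  6x^4 - 8x^3 + 8x^2 + 2x + 9
+ 6x^5 + 5x^4 - 6x^3 - 9x^2 - 5x - 10
= 6x^5 + 11x^4 - 14x^3 - x^2 - 3x - 1


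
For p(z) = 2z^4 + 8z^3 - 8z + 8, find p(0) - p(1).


p(0) = 8
p(1) = 10
p(0) - p(1) = 8 - 10 = -2


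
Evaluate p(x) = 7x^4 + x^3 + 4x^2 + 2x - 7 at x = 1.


Using direct substitution:
  7 * (1)^4 = 7
  1 * (1)^3 = 1
  4 * (1)^2 = 4
  2 * (1)^1 = 2
  constant: -7
Sum = 7 + 1 + 4 + 2 - 7 = 7


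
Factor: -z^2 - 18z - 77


Roots satisfy r1 + r2 = -b/a = -18 and r1*r2 = c/a = 77.
So r1 = -11, r2 = -7.
-z^2 - 18z - 77 = -(z - r1)(z - r2) = -(z + 11)(z + 7)


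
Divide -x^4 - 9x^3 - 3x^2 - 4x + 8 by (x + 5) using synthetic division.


Synthetic division with c = -5. Coefficients: -1, -9, -3, -4, 8
Bring down -1.
  -1 * -5 = 5; 5 - 9 = -4
  -4 * -5 = 20; 20 - 3 = 17
  17 * -5 = -85; -85 - 4 = -89
  -89 * -5 = 445; 445 + 8 = 453
Quotient: -x^3 - 4x^2 + 17x - 89, Remainder: 453


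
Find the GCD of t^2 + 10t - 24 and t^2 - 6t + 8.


Factor each:
  t^2 + 10t - 24 = (t - 2)(t + 12)
  t^2 - 6t + 8 = (t - 2)(t - 4)
Common monic factor: t - 2


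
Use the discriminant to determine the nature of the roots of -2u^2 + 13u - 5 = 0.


D = b^2 - 4ac = (13)^2 - 4(-2)(-5) = 169 - 40 = 129
Since D > 0: two distinct irrational roots


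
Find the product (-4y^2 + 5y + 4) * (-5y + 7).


Distribute each term of the first polynomial:
  (-4y^2)(-5y + 7) = 20y^3 - 28y^2
  (5y)(-5y + 7) = -25y^2 + 35y
  (4)(-5y + 7) = -20y + 28
Sum: 20y^3 - 53y^2 + 15y + 28


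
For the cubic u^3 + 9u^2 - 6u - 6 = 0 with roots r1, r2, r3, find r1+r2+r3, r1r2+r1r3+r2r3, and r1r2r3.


Monic cubic u^3+bu^2+cu+d=0: sum=-b, pairwise sum=c, product=-d.
b=9, c=-6, d=-6
r1+r2+r3 = -9
r1r2+r1r3+r2r3 = -6
r1r2r3 = 6


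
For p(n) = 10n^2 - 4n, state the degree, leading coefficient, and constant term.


Highest power of n is 2, with coefficient 10. Constant term is 0.
Degree = 2, leading coefficient = 10, constant term = 0


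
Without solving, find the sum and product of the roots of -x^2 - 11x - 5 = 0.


For ax^2+bx+c=0: sum = -b/a, product = c/a.
a=-1, b=-11, c=-5
Sum = -(-11)/-1 = -11
Product = (-5)/-1 = 5


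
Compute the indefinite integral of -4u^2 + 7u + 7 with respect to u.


Reverse power rule on each term:
  ∫ -4u^2 du = -(4/3)u^3
  ∫ 7u du = (7/2)u^2
  ∫ 7 du = 7u
F(u) = -(4/3)u^3 + (7/2)u^2 + 7u + C


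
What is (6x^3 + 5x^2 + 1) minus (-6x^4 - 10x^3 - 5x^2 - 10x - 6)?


Distribute the minus sign:
  (6x^3 + 5x^2 + 1)
- (-6x^4 - 10x^3 - 5x^2 - 10x - 6)
Negate second polynomial: 6x^4 + 10x^3 + 5x^2 + 10x + 6
Add: 6x^4 + 16x^3 + 10x^2 + 10x + 7


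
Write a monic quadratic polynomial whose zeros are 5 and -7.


p(x) = (x - 5)(x + 7)
Expand: x^2 + 2x - 35


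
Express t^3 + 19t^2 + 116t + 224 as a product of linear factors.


Try integer roots (divisors of 224). t=-7: p(-7)=0.
Divide out (t + 7): quotient is t^2 + 12t + 32.
Factor the quadratic: (t + 4)(t + 8)
Result: (t + 7)(t + 4)(t + 8)


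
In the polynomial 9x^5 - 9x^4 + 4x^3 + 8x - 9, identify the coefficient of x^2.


Read off the coefficient of x^2: 0


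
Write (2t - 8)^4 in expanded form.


Expand (2t - 8)^4 by repeated multiplication:
  (2t - 8)^2 = 4t^2 - 32t + 64
  (2t - 8)^3 = 8t^3 - 96t^2 + 384t - 512
= 16t^4 - 256t^3 + 1536t^2 - 4096t + 4096


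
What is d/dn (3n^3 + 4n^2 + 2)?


Apply the power rule term by term:
  d/dn(3n^3) = 9n^2
  d/dn(4n^2) = 8n
  d/dn(2) = 0
p'(n) = 9n^2 + 8n


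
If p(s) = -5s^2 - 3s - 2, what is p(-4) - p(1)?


p(-4) = -70
p(1) = -10
p(-4) - p(1) = -70 + 10 = -60


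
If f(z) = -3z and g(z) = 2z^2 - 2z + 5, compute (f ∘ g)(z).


Substitute g(z) into f:
f(g(z)) = -3*(2z^2 - 2z + 5)
Expand and combine: -6z^2 + 6z - 15


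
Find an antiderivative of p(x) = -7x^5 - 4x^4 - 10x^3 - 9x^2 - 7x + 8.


Reverse power rule on each term:
  ∫ -7x^5 dx = -(7/6)x^6
  ∫ -4x^4 dx = -(4/5)x^5
  ∫ -10x^3 dx = -(5/2)x^4
  ∫ -9x^2 dx = -3x^3
  ∫ -7x dx = -(7/2)x^2
  ∫ 8 dx = 8x
F(x) = -(7/6)x^6 - (4/5)x^5 - (5/2)x^4 - 3x^3 - (7/2)x^2 + 8x + C


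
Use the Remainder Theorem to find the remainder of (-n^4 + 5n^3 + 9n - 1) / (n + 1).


By the Remainder Theorem, the remainder equals p(-1):
  -1*(-1)^4 = -1
  5*(-1)^3 = -5
  0*(-1)^2 = 0
  9*(-1)^1 = -9
  constant: -1
Sum: -1 - 5 + 0 - 9 - 1 = -16


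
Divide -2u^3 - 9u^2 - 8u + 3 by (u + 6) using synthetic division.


Synthetic division with c = -6. Coefficients: -2, -9, -8, 3
Bring down -2.
  -2 * -6 = 12; 12 - 9 = 3
  3 * -6 = -18; -18 - 8 = -26
  -26 * -6 = 156; 156 + 3 = 159
Quotient: -2u^2 + 3u - 26, Remainder: 159


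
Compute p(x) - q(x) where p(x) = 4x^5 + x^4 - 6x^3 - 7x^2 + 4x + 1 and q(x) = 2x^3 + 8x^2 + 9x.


Distribute the minus sign:
  (4x^5 + x^4 - 6x^3 - 7x^2 + 4x + 1)
- (2x^3 + 8x^2 + 9x)
Negate second polynomial: -2x^3 - 8x^2 - 9x
Add: 4x^5 + x^4 - 8x^3 - 15x^2 - 5x + 1


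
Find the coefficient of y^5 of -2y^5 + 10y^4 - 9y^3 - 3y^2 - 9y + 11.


Read off the coefficient of y^5: -2


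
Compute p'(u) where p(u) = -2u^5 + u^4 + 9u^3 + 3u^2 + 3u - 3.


Apply the power rule term by term:
  d/du(-2u^5) = -10u^4
  d/du(u^4) = 4u^3
  d/du(9u^3) = 27u^2
  d/du(3u^2) = 6u
  d/du(3u) = 3
  d/du(-3) = 0
p'(u) = -10u^4 + 4u^3 + 27u^2 + 6u + 3


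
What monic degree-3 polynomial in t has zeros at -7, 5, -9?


p(t) = (t + 7)(t - 5)(t + 9)
Expand: t^3 + 11t^2 - 17t - 315


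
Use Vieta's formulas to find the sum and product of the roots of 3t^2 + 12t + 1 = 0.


For at^2+bt+c=0: sum = -b/a, product = c/a.
a=3, b=12, c=1
Sum = -(12)/3 = -4
Product = (1)/3 = 1/3


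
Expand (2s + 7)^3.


Expand (2s + 7)^3 by repeated multiplication:
  (2s + 7)^2 = 4s^2 + 28s + 49
= 8s^3 + 84s^2 + 294s + 343


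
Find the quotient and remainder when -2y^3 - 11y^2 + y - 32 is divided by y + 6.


(-2y^3 - 11y^2 + y - 32) / (y + 6)
Step 1: -2y^2 * (y + 6) = -2y^3 - 12y^2; subtract.
Step 2: y * (y + 6) = y^2 + 6y; subtract.
Step 3: -5 * (y + 6) = -5y - 30; subtract.
Quotient: -2y^2 + y - 5, Remainder: -2


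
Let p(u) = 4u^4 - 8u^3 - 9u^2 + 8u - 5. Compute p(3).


Using direct substitution:
  4 * (3)^4 = 324
  -8 * (3)^3 = -216
  -9 * (3)^2 = -81
  8 * (3)^1 = 24
  constant: -5
Sum = 324 - 216 - 81 + 24 - 5 = 46


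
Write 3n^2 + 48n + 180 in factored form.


Roots satisfy r1 + r2 = -b/a = -16 and r1*r2 = c/a = 60.
So r1 = -6, r2 = -10.
3n^2 + 48n + 180 = 3(n - r1)(n - r2) = 3(n + 6)(n + 10)


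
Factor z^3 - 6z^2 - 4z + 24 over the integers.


Try integer roots (divisors of 24). z=6: p(6)=0.
Divide out (z - 6): quotient is z^2 - 4.
Factor the quadratic: (z + 2)(z - 2)
Result: (z - 6)(z + 2)(z - 2)


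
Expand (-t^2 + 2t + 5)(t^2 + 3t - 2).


Distribute each term of the first polynomial:
  (-t^2)(t^2 + 3t - 2) = -t^4 - 3t^3 + 2t^2
  (2t)(t^2 + 3t - 2) = 2t^3 + 6t^2 - 4t
  (5)(t^2 + 3t - 2) = 5t^2 + 15t - 10
Sum: -t^4 - t^3 + 13t^2 + 11t - 10


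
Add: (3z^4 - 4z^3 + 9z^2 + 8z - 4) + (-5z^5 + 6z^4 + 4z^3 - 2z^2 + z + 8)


Align terms by degree and add:
  3z^4 - 4z^3 + 9z^2 + 8z - 4
  -5z^5 + 6z^4 + 4z^3 - 2z^2 + z + 8
= -5z^5 + 9z^4 + 7z^2 + 9z + 4


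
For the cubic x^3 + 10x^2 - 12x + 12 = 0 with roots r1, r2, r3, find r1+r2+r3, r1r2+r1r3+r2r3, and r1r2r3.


Monic cubic x^3+bx^2+cx+d=0: sum=-b, pairwise sum=c, product=-d.
b=10, c=-12, d=12
r1+r2+r3 = -10
r1r2+r1r3+r2r3 = -12
r1r2r3 = -12


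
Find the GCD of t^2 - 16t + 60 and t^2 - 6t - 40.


Factor each:
  t^2 - 16t + 60 = (t - 10)(t - 6)
  t^2 - 6t - 40 = (t - 10)(t + 4)
Common monic factor: t - 10


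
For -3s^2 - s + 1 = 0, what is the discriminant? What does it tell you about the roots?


D = b^2 - 4ac = (-1)^2 - 4(-3)(1) = 1 + 12 = 13
Since D > 0: two distinct irrational roots


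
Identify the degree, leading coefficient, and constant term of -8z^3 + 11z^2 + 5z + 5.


Highest power of z is 3, with coefficient -8. Constant term is 5.
Degree = 3, leading coefficient = -8, constant term = 5


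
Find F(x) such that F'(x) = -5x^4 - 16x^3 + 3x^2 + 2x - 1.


Reverse power rule on each term:
  ∫ -5x^4 dx = -x^5
  ∫ -16x^3 dx = -4x^4
  ∫ 3x^2 dx = x^3
  ∫ 2x dx = x^2
  ∫ -1 dx = -x
F(x) = -x^5 - 4x^4 + x^3 + x^2 - x + C


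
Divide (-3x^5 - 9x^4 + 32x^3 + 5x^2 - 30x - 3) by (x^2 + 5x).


(-3x^5 - 9x^4 + 32x^3 + 5x^2 - 30x - 3) / (x^2 + 5x)
Step 1: -3x^3 * (x^2 + 5x) = -3x^5 - 15x^4; subtract.
Step 2: 6x^2 * (x^2 + 5x) = 6x^4 + 30x^3; subtract.
Step 3: 2x * (x^2 + 5x) = 2x^3 + 10x^2; subtract.
Step 4: -5 * (x^2 + 5x) = -5x^2 - 25x; subtract.
Quotient: -3x^3 + 6x^2 + 2x - 5, Remainder: -5x - 3


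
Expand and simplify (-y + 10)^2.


Expand (-y + 10)^2 by repeated multiplication:
= y^2 - 20y + 100


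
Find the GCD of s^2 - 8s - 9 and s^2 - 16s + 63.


Factor each:
  s^2 - 8s - 9 = (s - 9)(s + 1)
  s^2 - 16s + 63 = (s - 9)(s - 7)
Common monic factor: s - 9


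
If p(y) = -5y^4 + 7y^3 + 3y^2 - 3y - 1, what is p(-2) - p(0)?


p(-2) = -119
p(0) = -1
p(-2) - p(0) = -119 + 1 = -118


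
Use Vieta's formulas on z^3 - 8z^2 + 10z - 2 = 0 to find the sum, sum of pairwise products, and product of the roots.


Monic cubic z^3+bz^2+cz+d=0: sum=-b, pairwise sum=c, product=-d.
b=-8, c=10, d=-2
r1+r2+r3 = 8
r1r2+r1r3+r2r3 = 10
r1r2r3 = 2


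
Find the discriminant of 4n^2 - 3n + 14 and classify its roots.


D = b^2 - 4ac = (-3)^2 - 4(4)(14) = 9 - 224 = -215
Since D < 0: two complex conjugate roots (no real roots)


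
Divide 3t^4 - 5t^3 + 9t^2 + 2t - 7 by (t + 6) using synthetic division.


Synthetic division with c = -6. Coefficients: 3, -5, 9, 2, -7
Bring down 3.
  3 * -6 = -18; -18 - 5 = -23
  -23 * -6 = 138; 138 + 9 = 147
  147 * -6 = -882; -882 + 2 = -880
  -880 * -6 = 5280; 5280 - 7 = 5273
Quotient: 3t^3 - 23t^2 + 147t - 880, Remainder: 5273


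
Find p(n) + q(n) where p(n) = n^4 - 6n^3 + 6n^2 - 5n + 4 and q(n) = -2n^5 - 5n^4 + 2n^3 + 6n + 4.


Align terms by degree and add:
  n^4 - 6n^3 + 6n^2 - 5n + 4
  -2n^5 - 5n^4 + 2n^3 + 6n + 4
= -2n^5 - 4n^4 - 4n^3 + 6n^2 + n + 8


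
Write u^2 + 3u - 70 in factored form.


Roots satisfy r1 + r2 = -b/a = -3 and r1*r2 = c/a = -70.
So r1 = -10, r2 = 7.
u^2 + 3u - 70 = (u - r1)(u - r2) = (u + 10)(u - 7)


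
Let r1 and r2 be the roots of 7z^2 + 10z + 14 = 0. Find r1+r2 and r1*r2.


For az^2+bz+c=0: sum = -b/a, product = c/a.
a=7, b=10, c=14
Sum = -(10)/7 = -10/7
Product = (14)/7 = 2


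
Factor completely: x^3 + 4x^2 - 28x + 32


Try integer roots (divisors of 32). x=2: p(2)=0.
Divide out (x - 2): quotient is x^2 + 6x - 16.
Factor the quadratic: (x - 2)(x + 8)
Result: (x - 2)(x - 2)(x + 8)


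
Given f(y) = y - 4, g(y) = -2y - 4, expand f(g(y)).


Substitute g(y) into f:
f(g(y)) = 1*(-2y - 4) + (-4)
Expand and combine: -2y - 8


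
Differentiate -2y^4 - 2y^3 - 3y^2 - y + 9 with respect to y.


Apply the power rule term by term:
  d/dy(-2y^4) = -8y^3
  d/dy(-2y^3) = -6y^2
  d/dy(-3y^2) = -6y
  d/dy(-y) = -1
  d/dy(9) = 0
p'(y) = -8y^3 - 6y^2 - 6y - 1


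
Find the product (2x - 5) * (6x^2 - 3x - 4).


Distribute each term of the first polynomial:
  (2x)(6x^2 - 3x - 4) = 12x^3 - 6x^2 - 8x
  (-5)(6x^2 - 3x - 4) = -30x^2 + 15x + 20
Sum: 12x^3 - 36x^2 + 7x + 20


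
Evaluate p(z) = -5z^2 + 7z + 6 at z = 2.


Using direct substitution:
  -5 * (2)^2 = -20
  7 * (2)^1 = 14
  constant: 6
Sum = -20 + 14 + 6 = 0


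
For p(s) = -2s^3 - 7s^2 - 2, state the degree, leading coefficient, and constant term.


Highest power of s is 3, with coefficient -2. Constant term is -2.
Degree = 3, leading coefficient = -2, constant term = -2


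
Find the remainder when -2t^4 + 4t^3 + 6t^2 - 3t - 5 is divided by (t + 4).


By the Remainder Theorem, the remainder equals p(-4):
  -2*(-4)^4 = -512
  4*(-4)^3 = -256
  6*(-4)^2 = 96
  -3*(-4)^1 = 12
  constant: -5
Sum: -512 - 256 + 96 + 12 - 5 = -665


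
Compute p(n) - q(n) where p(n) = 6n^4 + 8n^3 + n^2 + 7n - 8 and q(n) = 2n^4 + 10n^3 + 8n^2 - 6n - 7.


Distribute the minus sign:
  (6n^4 + 8n^3 + n^2 + 7n - 8)
- (2n^4 + 10n^3 + 8n^2 - 6n - 7)
Negate second polynomial: -2n^4 - 10n^3 - 8n^2 + 6n + 7
Add: 4n^4 - 2n^3 - 7n^2 + 13n - 1


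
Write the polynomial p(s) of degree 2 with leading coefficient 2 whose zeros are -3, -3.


p(s) = 2(s + 3)(s + 3)
Expand: 2s^2 + 12s + 18


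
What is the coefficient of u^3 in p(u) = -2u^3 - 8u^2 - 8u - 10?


Read off the coefficient of u^3: -2


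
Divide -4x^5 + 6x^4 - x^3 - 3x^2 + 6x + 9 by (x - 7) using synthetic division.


Synthetic division with c = 7. Coefficients: -4, 6, -1, -3, 6, 9
Bring down -4.
  -4 * 7 = -28; -28 + 6 = -22
  -22 * 7 = -154; -154 - 1 = -155
  -155 * 7 = -1085; -1085 - 3 = -1088
  -1088 * 7 = -7616; -7616 + 6 = -7610
  -7610 * 7 = -53270; -53270 + 9 = -53261
Quotient: -4x^4 - 22x^3 - 155x^2 - 1088x - 7610, Remainder: -53261


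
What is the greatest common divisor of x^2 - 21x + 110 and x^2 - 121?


Factor each:
  x^2 - 21x + 110 = (x - 11)(x - 10)
  x^2 - 121 = (x - 11)(x + 11)
Common monic factor: x - 11


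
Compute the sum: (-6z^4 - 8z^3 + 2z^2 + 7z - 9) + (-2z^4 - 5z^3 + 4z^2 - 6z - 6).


Align terms by degree and add:
  -6z^4 - 8z^3 + 2z^2 + 7z - 9
  -2z^4 - 5z^3 + 4z^2 - 6z - 6
= -8z^4 - 13z^3 + 6z^2 + z - 15


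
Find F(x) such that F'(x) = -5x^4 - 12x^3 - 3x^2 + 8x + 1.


Reverse power rule on each term:
  ∫ -5x^4 dx = -x^5
  ∫ -12x^3 dx = -3x^4
  ∫ -3x^2 dx = -x^3
  ∫ 8x dx = 4x^2
  ∫ 1 dx = x
F(x) = -x^5 - 3x^4 - x^3 + 4x^2 + x + C


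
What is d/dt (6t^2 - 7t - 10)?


Apply the power rule term by term:
  d/dt(6t^2) = 12t
  d/dt(-7t) = -7
  d/dt(-10) = 0
p'(t) = 12t - 7


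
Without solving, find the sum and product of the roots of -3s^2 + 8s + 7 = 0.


For as^2+bs+c=0: sum = -b/a, product = c/a.
a=-3, b=8, c=7
Sum = -(8)/-3 = 8/3
Product = (7)/-3 = -7/3


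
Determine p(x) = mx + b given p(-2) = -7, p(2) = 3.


p(x) = mx + b. Using p(-2)=-7, p(2)=3:
m = (-7 - 3)/(-2 - 2) = -10/-4 = 5/2
b = -7 - m*(-2) = -7 + 5 = -2
p(x) = (5/2)x - 2


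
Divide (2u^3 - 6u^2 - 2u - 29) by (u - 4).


(2u^3 - 6u^2 - 2u - 29) / (u - 4)
Step 1: 2u^2 * (u - 4) = 2u^3 - 8u^2; subtract.
Step 2: 2u * (u - 4) = 2u^2 - 8u; subtract.
Step 3: 6 * (u - 4) = 6u - 24; subtract.
Quotient: 2u^2 + 2u + 6, Remainder: -5


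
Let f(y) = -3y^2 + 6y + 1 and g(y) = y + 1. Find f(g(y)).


Substitute g(y) into f:
f(g(y)) = -3*(y + 1)^2 + 6*(y + 1) + 1
(y + 1)^2 = y^2 + 2y + 1
Expand and combine: -3y^2 + 4


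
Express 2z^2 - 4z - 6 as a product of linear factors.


Roots satisfy r1 + r2 = -b/a = 2 and r1*r2 = c/a = -3.
So r1 = -1, r2 = 3.
2z^2 - 4z - 6 = 2(z - r1)(z - r2) = 2(z + 1)(z - 3)


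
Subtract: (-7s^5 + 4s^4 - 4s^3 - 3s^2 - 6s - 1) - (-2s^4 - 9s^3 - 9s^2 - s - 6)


Distribute the minus sign:
  (-7s^5 + 4s^4 - 4s^3 - 3s^2 - 6s - 1)
- (-2s^4 - 9s^3 - 9s^2 - s - 6)
Negate second polynomial: 2s^4 + 9s^3 + 9s^2 + s + 6
Add: -7s^5 + 6s^4 + 5s^3 + 6s^2 - 5s + 5


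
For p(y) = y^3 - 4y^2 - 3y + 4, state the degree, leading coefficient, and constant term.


Highest power of y is 3, with coefficient 1. Constant term is 4.
Degree = 3, leading coefficient = 1, constant term = 4


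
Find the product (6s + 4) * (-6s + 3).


Distribute each term of the first polynomial:
  (6s)(-6s + 3) = -36s^2 + 18s
  (4)(-6s + 3) = -24s + 12
Sum: -36s^2 - 6s + 12


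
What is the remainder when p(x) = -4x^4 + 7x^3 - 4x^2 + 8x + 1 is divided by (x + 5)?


By the Remainder Theorem, the remainder equals p(-5):
  -4*(-5)^4 = -2500
  7*(-5)^3 = -875
  -4*(-5)^2 = -100
  8*(-5)^1 = -40
  constant: 1
Sum: -2500 - 875 - 100 - 40 + 1 = -3514


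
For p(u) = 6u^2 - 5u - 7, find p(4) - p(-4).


p(4) = 69
p(-4) = 109
p(4) - p(-4) = 69 - 109 = -40


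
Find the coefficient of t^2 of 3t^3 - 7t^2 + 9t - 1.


Read off the coefficient of t^2: -7


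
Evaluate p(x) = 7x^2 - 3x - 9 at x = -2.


Using direct substitution:
  7 * (-2)^2 = 28
  -3 * (-2)^1 = 6
  constant: -9
Sum = 28 + 6 - 9 = 25


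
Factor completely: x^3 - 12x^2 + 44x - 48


Try integer roots (divisors of -48). x=4: p(4)=0.
Divide out (x - 4): quotient is x^2 - 8x + 12.
Factor the quadratic: (x - 2)(x - 6)
Result: (x - 4)(x - 2)(x - 6)


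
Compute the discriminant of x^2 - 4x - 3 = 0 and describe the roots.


D = b^2 - 4ac = (-4)^2 - 4(1)(-3) = 16 + 12 = 28
Since D > 0: two distinct irrational roots


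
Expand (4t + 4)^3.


Expand (4t + 4)^3 by repeated multiplication:
  (4t + 4)^2 = 16t^2 + 32t + 16
= 64t^3 + 192t^2 + 192t + 64


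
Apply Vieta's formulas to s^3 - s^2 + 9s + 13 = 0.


Monic cubic s^3+bs^2+cs+d=0: sum=-b, pairwise sum=c, product=-d.
b=-1, c=9, d=13
r1+r2+r3 = 1
r1r2+r1r3+r2r3 = 9
r1r2r3 = -13


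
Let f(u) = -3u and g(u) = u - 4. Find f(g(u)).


Substitute g(u) into f:
f(g(u)) = -3*(u - 4)
Expand and combine: -3u + 12


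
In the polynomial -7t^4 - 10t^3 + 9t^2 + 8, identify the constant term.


Read off the constant term: 8


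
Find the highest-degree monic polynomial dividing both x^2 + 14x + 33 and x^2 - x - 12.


Factor each:
  x^2 + 14x + 33 = (x + 3)(x + 11)
  x^2 - x - 12 = (x + 3)(x - 4)
Common monic factor: x + 3


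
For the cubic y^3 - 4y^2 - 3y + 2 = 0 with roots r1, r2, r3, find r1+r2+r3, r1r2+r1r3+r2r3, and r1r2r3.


Monic cubic y^3+by^2+cy+d=0: sum=-b, pairwise sum=c, product=-d.
b=-4, c=-3, d=2
r1+r2+r3 = 4
r1r2+r1r3+r2r3 = -3
r1r2r3 = -2


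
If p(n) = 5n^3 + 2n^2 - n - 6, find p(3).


Using direct substitution:
  5 * (3)^3 = 135
  2 * (3)^2 = 18
  -1 * (3)^1 = -3
  constant: -6
Sum = 135 + 18 - 3 - 6 = 144


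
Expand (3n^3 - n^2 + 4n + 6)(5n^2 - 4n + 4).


Distribute each term of the first polynomial:
  (3n^3)(5n^2 - 4n + 4) = 15n^5 - 12n^4 + 12n^3
  (-n^2)(5n^2 - 4n + 4) = -5n^4 + 4n^3 - 4n^2
  (4n)(5n^2 - 4n + 4) = 20n^3 - 16n^2 + 16n
  (6)(5n^2 - 4n + 4) = 30n^2 - 24n + 24
Sum: 15n^5 - 17n^4 + 36n^3 + 10n^2 - 8n + 24


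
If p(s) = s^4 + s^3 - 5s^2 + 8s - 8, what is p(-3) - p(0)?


p(-3) = -23
p(0) = -8
p(-3) - p(0) = -23 + 8 = -15


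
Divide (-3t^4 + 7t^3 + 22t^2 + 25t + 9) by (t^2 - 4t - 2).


(-3t^4 + 7t^3 + 22t^2 + 25t + 9) / (t^2 - 4t - 2)
Step 1: -3t^2 * (t^2 - 4t - 2) = -3t^4 + 12t^3 + 6t^2; subtract.
Step 2: -5t * (t^2 - 4t - 2) = -5t^3 + 20t^2 + 10t; subtract.
Step 3: -4 * (t^2 - 4t - 2) = -4t^2 + 16t + 8; subtract.
Quotient: -3t^2 - 5t - 4, Remainder: -t + 1


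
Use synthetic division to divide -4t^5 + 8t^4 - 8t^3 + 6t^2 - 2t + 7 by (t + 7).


Synthetic division with c = -7. Coefficients: -4, 8, -8, 6, -2, 7
Bring down -4.
  -4 * -7 = 28; 28 + 8 = 36
  36 * -7 = -252; -252 - 8 = -260
  -260 * -7 = 1820; 1820 + 6 = 1826
  1826 * -7 = -12782; -12782 - 2 = -12784
  -12784 * -7 = 89488; 89488 + 7 = 89495
Quotient: -4t^4 + 36t^3 - 260t^2 + 1826t - 12784, Remainder: 89495


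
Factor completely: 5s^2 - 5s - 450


Roots satisfy r1 + r2 = -b/a = 1 and r1*r2 = c/a = -90.
So r1 = 10, r2 = -9.
5s^2 - 5s - 450 = 5(s - r1)(s - r2) = 5(s - 10)(s + 9)


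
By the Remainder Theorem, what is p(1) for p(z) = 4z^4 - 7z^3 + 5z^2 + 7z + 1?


By the Remainder Theorem, the remainder equals p(1):
  4*(1)^4 = 4
  -7*(1)^3 = -7
  5*(1)^2 = 5
  7*(1)^1 = 7
  constant: 1
Sum: 4 - 7 + 5 + 7 + 1 = 10


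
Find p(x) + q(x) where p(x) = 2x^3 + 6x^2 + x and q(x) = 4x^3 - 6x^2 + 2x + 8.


Align terms by degree and add:
  2x^3 + 6x^2 + x
+ 4x^3 - 6x^2 + 2x + 8
= 6x^3 + 3x + 8


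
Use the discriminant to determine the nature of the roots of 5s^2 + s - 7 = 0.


D = b^2 - 4ac = (1)^2 - 4(5)(-7) = 1 + 140 = 141
Since D > 0: two distinct irrational roots


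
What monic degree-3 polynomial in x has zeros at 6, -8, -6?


p(x) = (x - 6)(x + 8)(x + 6)
Expand: x^3 + 8x^2 - 36x - 288


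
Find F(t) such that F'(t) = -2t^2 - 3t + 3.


Reverse power rule on each term:
  ∫ -2t^2 dt = -(2/3)t^3
  ∫ -3t dt = -(3/2)t^2
  ∫ 3 dt = 3t
F(t) = -(2/3)t^3 - (3/2)t^2 + 3t + C


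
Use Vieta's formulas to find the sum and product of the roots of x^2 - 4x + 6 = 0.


For ax^2+bx+c=0: sum = -b/a, product = c/a.
a=1, b=-4, c=6
Sum = -(-4)/1 = 4
Product = (6)/1 = 6


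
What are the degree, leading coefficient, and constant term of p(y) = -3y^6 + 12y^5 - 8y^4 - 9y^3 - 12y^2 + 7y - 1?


Highest power of y is 6, with coefficient -3. Constant term is -1.
Degree = 6, leading coefficient = -3, constant term = -1


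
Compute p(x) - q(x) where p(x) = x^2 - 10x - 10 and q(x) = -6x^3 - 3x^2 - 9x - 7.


Distribute the minus sign:
  (x^2 - 10x - 10)
- (-6x^3 - 3x^2 - 9x - 7)
Negate second polynomial: 6x^3 + 3x^2 + 9x + 7
Add: 6x^3 + 4x^2 - x - 3


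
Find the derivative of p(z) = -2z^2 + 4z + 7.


Apply the power rule term by term:
  d/dz(-2z^2) = -4z
  d/dz(4z) = 4
  d/dz(7) = 0
p'(z) = -4z + 4


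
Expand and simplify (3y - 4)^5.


Expand (3y - 4)^5 by repeated multiplication:
  (3y - 4)^2 = 9y^2 - 24y + 16
  (3y - 4)^3 = 27y^3 - 108y^2 + 144y - 64
  (3y - 4)^4 = 81y^4 - 432y^3 + 864y^2 - 768y + 256
= 243y^5 - 1620y^4 + 4320y^3 - 5760y^2 + 3840y - 1024


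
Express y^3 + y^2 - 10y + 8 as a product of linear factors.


Try integer roots (divisors of 8). y=1: p(1)=0.
Divide out (y - 1): quotient is y^2 + 2y - 8.
Factor the quadratic: (y + 4)(y - 2)
Result: (y - 1)(y + 4)(y - 2)


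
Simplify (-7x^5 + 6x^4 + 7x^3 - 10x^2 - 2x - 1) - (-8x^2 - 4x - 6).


Distribute the minus sign:
  (-7x^5 + 6x^4 + 7x^3 - 10x^2 - 2x - 1)
- (-8x^2 - 4x - 6)
Negate second polynomial: 8x^2 + 4x + 6
Add: -7x^5 + 6x^4 + 7x^3 - 2x^2 + 2x + 5


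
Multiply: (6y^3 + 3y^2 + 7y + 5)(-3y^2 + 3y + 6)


Distribute each term of the first polynomial:
  (6y^3)(-3y^2 + 3y + 6) = -18y^5 + 18y^4 + 36y^3
  (3y^2)(-3y^2 + 3y + 6) = -9y^4 + 9y^3 + 18y^2
  (7y)(-3y^2 + 3y + 6) = -21y^3 + 21y^2 + 42y
  (5)(-3y^2 + 3y + 6) = -15y^2 + 15y + 30
Sum: -18y^5 + 9y^4 + 24y^3 + 24y^2 + 57y + 30


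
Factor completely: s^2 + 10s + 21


Roots satisfy r1 + r2 = -b/a = -10 and r1*r2 = c/a = 21.
So r1 = -3, r2 = -7.
s^2 + 10s + 21 = (s - r1)(s - r2) = (s + 3)(s + 7)


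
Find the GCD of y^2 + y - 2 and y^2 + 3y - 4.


Factor each:
  y^2 + y - 2 = (y - 1)(y + 2)
  y^2 + 3y - 4 = (y - 1)(y + 4)
Common monic factor: y - 1


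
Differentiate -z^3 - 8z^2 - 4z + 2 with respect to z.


Apply the power rule term by term:
  d/dz(-z^3) = -3z^2
  d/dz(-8z^2) = -16z
  d/dz(-4z) = -4
  d/dz(2) = 0
p'(z) = -3z^2 - 16z - 4


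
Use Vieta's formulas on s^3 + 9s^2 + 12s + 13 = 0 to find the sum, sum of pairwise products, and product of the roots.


Monic cubic s^3+bs^2+cs+d=0: sum=-b, pairwise sum=c, product=-d.
b=9, c=12, d=13
r1+r2+r3 = -9
r1r2+r1r3+r2r3 = 12
r1r2r3 = -13


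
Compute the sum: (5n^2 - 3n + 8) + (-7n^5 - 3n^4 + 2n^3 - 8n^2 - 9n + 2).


Align terms by degree and add:
  5n^2 - 3n + 8
  -7n^5 - 3n^4 + 2n^3 - 8n^2 - 9n + 2
= -7n^5 - 3n^4 + 2n^3 - 3n^2 - 12n + 10


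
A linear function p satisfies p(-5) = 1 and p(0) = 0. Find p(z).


p(z) = mz + b. Using p(-5)=1, p(0)=0:
m = (1)/(-5) = 1/-5 = -1/5
b = 1 - m*(-5) = 1 - 1 = 0
p(z) = -(1/5)z


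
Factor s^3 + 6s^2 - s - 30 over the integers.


Try integer roots (divisors of -30). s=-5: p(-5)=0.
Divide out (s + 5): quotient is s^2 + s - 6.
Factor the quadratic: (s - 2)(s + 3)
Result: (s + 5)(s - 2)(s + 3)


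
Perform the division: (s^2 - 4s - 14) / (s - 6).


(s^2 - 4s - 14) / (s - 6)
Step 1: s * (s - 6) = s^2 - 6s; subtract.
Step 2: 2 * (s - 6) = 2s - 12; subtract.
Quotient: s + 2, Remainder: -2


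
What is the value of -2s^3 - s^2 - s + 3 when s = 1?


Using direct substitution:
  -2 * (1)^3 = -2
  -1 * (1)^2 = -1
  -1 * (1)^1 = -1
  constant: 3
Sum = -2 - 1 - 1 + 3 = -1


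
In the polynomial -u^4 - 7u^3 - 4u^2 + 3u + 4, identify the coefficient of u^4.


Read off the coefficient of u^4: -1


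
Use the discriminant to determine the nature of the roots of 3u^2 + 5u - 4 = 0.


D = b^2 - 4ac = (5)^2 - 4(3)(-4) = 25 + 48 = 73
Since D > 0: two distinct irrational roots


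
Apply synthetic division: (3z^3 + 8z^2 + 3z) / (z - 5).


Synthetic division with c = 5. Coefficients: 3, 8, 3, 0
Bring down 3.
  3 * 5 = 15; 15 + 8 = 23
  23 * 5 = 115; 115 + 3 = 118
  118 * 5 = 590; 590 + 0 = 590
Quotient: 3z^2 + 23z + 118, Remainder: 590


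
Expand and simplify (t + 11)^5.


Expand (t + 11)^5 by repeated multiplication:
  (t + 11)^2 = t^2 + 22t + 121
  (t + 11)^3 = t^3 + 33t^2 + 363t + 1331
  (t + 11)^4 = t^4 + 44t^3 + 726t^2 + 5324t + 14641
= t^5 + 55t^4 + 1210t^3 + 13310t^2 + 73205t + 161051


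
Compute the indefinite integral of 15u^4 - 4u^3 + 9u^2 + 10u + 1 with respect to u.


Reverse power rule on each term:
  ∫ 15u^4 du = 3u^5
  ∫ -4u^3 du = -u^4
  ∫ 9u^2 du = 3u^3
  ∫ 10u du = 5u^2
  ∫ 1 du = u
F(u) = 3u^5 - u^4 + 3u^3 + 5u^2 + u + C


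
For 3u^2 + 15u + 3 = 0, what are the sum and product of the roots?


For au^2+bu+c=0: sum = -b/a, product = c/a.
a=3, b=15, c=3
Sum = -(15)/3 = -5
Product = (3)/3 = 1


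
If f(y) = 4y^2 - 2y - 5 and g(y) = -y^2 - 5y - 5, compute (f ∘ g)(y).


Substitute g(y) into f:
f(g(y)) = 4*(-y^2 - 5y - 5)^2 + (-2)*(-y^2 - 5y - 5) + (-5)
(-y^2 - 5y - 5)^2 = y^4 + 10y^3 + 35y^2 + 50y + 25
Expand and combine: 4y^4 + 40y^3 + 142y^2 + 210y + 105
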